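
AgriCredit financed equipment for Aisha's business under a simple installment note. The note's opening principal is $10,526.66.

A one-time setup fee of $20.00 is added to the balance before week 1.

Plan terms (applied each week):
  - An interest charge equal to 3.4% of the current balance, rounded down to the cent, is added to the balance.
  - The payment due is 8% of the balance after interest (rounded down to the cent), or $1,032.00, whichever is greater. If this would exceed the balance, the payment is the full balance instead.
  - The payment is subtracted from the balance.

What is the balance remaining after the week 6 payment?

$6,146.74

# | Opening | Interest | Payment | End bal
1 | $10,546.66 | $358.58 | $1,032.00 | $9,873.24
2 | $9,873.24 | $335.69 | $1,032.00 | $9,176.93
3 | $9,176.93 | $312.01 | $1,032.00 | $8,456.94
4 | $8,456.94 | $287.53 | $1,032.00 | $7,712.47
5 | $7,712.47 | $262.22 | $1,032.00 | $6,942.69
6 | $6,942.69 | $236.05 | $1,032.00 | $6,146.74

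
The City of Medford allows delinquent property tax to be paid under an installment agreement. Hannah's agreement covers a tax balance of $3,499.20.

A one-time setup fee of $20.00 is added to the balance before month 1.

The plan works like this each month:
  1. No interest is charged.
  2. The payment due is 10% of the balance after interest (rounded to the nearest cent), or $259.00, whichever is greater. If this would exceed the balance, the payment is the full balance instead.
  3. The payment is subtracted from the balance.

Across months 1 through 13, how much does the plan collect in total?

Month 1: $3,519.20 − $351.92 → $3,167.28
Month 2: $3,167.28 − $316.73 → $2,850.55
Month 3: $2,850.55 − $285.06 → $2,565.49
Month 4: $2,565.49 − $259.00 → $2,306.49
Month 5: $2,306.49 − $259.00 → $2,047.49
Month 6: $2,047.49 − $259.00 → $1,788.49
Month 7: $1,788.49 − $259.00 → $1,529.49
Month 8: $1,529.49 − $259.00 → $1,270.49
Month 9: $1,270.49 − $259.00 → $1,011.49
Month 10: $1,011.49 − $259.00 → $752.49
Month 11: $752.49 − $259.00 → $493.49
Month 12: $493.49 − $259.00 → $234.49
Month 13: $234.49 − $234.49 → $0.00
Total paid: $3,519.20

$3,519.20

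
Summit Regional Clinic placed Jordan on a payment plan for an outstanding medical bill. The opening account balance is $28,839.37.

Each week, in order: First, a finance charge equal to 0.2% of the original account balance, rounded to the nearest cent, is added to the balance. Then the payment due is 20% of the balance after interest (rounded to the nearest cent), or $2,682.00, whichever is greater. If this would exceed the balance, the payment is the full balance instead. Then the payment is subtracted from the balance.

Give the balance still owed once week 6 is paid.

Week 1: opening $28,839.37; interest $57.68 → $28,897.05; payment $5,779.41; balance $23,117.64
Week 2: opening $23,117.64; interest $57.68 → $23,175.32; payment $4,635.06; balance $18,540.26
Week 3: opening $18,540.26; interest $57.68 → $18,597.94; payment $3,719.59; balance $14,878.35
Week 4: opening $14,878.35; interest $57.68 → $14,936.03; payment $2,987.21; balance $11,948.82
Week 5: opening $11,948.82; interest $57.68 → $12,006.50; payment $2,682.00; balance $9,324.50
Week 6: opening $9,324.50; interest $57.68 → $9,382.18; payment $2,682.00; balance $6,700.18

$6,700.18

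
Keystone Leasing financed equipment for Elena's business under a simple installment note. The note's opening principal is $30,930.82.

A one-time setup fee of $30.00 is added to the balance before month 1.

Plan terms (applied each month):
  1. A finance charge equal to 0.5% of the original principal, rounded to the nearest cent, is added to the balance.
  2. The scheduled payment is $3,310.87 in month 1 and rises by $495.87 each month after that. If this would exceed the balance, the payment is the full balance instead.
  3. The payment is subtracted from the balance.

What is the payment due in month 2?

$3,806.74

Month 1: $30,960.82 +$154.65 interest = $31,115.47; pay $3,310.87 → $27,804.60
Month 2: $27,804.60 +$154.65 interest = $27,959.25; pay $3,806.74 → $24,152.51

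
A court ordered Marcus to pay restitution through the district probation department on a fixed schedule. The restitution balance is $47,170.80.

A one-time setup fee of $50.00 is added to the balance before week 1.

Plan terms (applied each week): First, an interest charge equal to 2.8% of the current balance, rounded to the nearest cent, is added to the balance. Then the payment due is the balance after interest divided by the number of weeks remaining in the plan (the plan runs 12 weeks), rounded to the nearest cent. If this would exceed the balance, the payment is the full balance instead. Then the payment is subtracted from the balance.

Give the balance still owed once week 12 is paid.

# | Opening | Interest | Payment | End bal
1 | $47,220.80 | $1,322.18 | $4,045.25 | $44,497.73
2 | $44,497.73 | $1,245.94 | $4,158.52 | $41,585.15
3 | $41,585.15 | $1,164.38 | $4,274.95 | $38,474.58
4 | $38,474.58 | $1,077.29 | $4,394.65 | $35,157.22
5 | $35,157.22 | $984.40 | $4,517.70 | $31,623.92
6 | $31,623.92 | $885.47 | $4,644.20 | $27,865.19
7 | $27,865.19 | $780.23 | $4,774.24 | $23,871.18
8 | $23,871.18 | $668.39 | $4,907.91 | $19,631.66
9 | $19,631.66 | $549.69 | $5,045.34 | $15,136.01
10 | $15,136.01 | $423.81 | $5,186.61 | $10,373.21
11 | $10,373.21 | $290.45 | $5,331.83 | $5,331.83
12 | $5,331.83 | $149.29 | $5,481.12 | $0.00

$0.00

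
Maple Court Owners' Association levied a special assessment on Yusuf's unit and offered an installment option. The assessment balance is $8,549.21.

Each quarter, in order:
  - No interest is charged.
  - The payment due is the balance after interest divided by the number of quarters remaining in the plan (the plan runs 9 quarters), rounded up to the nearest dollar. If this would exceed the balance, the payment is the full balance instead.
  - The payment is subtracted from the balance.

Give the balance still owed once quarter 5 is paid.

Quarter 1: opening $8,549.21; payment $950.00; balance $7,599.21
Quarter 2: opening $7,599.21; payment $950.00; balance $6,649.21
Quarter 3: opening $6,649.21; payment $950.00; balance $5,699.21
Quarter 4: opening $5,699.21; payment $950.00; balance $4,749.21
Quarter 5: opening $4,749.21; payment $950.00; balance $3,799.21

$3,799.21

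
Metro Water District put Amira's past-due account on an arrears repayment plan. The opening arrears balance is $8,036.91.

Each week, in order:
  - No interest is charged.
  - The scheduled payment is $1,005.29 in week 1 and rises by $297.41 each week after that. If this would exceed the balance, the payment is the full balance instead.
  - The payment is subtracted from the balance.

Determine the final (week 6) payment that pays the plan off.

Week 1: opening $8,036.91; payment $1,005.29; balance $7,031.62
Week 2: opening $7,031.62; payment $1,302.70; balance $5,728.92
Week 3: opening $5,728.92; payment $1,600.11; balance $4,128.81
Week 4: opening $4,128.81; payment $1,897.52; balance $2,231.29
Week 5: opening $2,231.29; payment $2,194.93; balance $36.36
Week 6: opening $36.36; payment $36.36; balance $0.00

$36.36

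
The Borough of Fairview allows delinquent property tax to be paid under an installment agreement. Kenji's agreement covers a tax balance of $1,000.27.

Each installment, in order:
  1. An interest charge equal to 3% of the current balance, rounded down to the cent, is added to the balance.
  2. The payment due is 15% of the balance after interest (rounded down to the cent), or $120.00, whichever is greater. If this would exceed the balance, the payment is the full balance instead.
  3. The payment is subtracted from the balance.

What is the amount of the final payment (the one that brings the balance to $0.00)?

Installment 1: opening $1,000.27; interest $30.00 → $1,030.27; payment $154.54; balance $875.73
Installment 2: opening $875.73; interest $26.27 → $902.00; payment $135.30; balance $766.70
Installment 3: opening $766.70; interest $23.00 → $789.70; payment $120.00; balance $669.70
Installment 4: opening $669.70; interest $20.09 → $689.79; payment $120.00; balance $569.79
Installment 5: opening $569.79; interest $17.09 → $586.88; payment $120.00; balance $466.88
Installment 6: opening $466.88; interest $14.00 → $480.88; payment $120.00; balance $360.88
Installment 7: opening $360.88; interest $10.82 → $371.70; payment $120.00; balance $251.70
Installment 8: opening $251.70; interest $7.55 → $259.25; payment $120.00; balance $139.25
Installment 9: opening $139.25; interest $4.17 → $143.42; payment $120.00; balance $23.42
Installment 10: opening $23.42; interest $0.70 → $24.12; payment $24.12; balance $0.00

$24.12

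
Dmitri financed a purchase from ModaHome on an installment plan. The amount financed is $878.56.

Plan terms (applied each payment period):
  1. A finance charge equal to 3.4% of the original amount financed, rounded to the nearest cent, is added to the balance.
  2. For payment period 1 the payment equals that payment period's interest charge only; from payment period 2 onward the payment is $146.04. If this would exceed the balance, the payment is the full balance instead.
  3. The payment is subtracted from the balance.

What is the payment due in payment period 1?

# | Opening | Interest | Payment | End bal
1 | $878.56 | $29.87 | $29.87 | $878.56

$29.87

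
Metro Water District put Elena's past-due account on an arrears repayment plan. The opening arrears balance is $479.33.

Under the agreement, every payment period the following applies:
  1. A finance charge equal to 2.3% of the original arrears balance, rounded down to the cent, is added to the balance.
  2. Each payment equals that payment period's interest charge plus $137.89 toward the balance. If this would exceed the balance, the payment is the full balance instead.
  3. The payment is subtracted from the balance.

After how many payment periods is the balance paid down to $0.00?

4

Payment period 1: $479.33 +$11.02 interest = $490.35; pay $148.91 → $341.44
Payment period 2: $341.44 +$11.02 interest = $352.46; pay $148.91 → $203.55
Payment period 3: $203.55 +$11.02 interest = $214.57; pay $148.91 → $65.66
Payment period 4: $65.66 +$11.02 interest = $76.68; pay $76.68 → $0.00
Balance reaches $0.00 in payment period 4.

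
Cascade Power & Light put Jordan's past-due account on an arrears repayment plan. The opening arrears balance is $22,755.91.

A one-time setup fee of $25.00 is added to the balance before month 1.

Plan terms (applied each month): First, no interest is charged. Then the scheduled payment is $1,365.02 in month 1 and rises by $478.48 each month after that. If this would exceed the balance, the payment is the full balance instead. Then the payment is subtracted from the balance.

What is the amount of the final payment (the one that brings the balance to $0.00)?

Month 1: opening $22,780.91; payment $1,365.02; balance $21,415.89
Month 2: opening $21,415.89; payment $1,843.50; balance $19,572.39
Month 3: opening $19,572.39; payment $2,321.98; balance $17,250.41
Month 4: opening $17,250.41; payment $2,800.46; balance $14,449.95
Month 5: opening $14,449.95; payment $3,278.94; balance $11,171.01
Month 6: opening $11,171.01; payment $3,757.42; balance $7,413.59
Month 7: opening $7,413.59; payment $4,235.90; balance $3,177.69
Month 8: opening $3,177.69; payment $3,177.69; balance $0.00

$3,177.69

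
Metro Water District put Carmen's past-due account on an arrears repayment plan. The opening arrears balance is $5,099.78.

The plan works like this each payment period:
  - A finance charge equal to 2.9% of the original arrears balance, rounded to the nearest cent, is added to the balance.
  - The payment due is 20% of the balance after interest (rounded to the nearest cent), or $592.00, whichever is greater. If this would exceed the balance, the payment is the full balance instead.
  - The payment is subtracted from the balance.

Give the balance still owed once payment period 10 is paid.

$0.00

# | Opening | Interest | Payment | End bal
1 | $5,099.78 | $147.89 | $1,049.53 | $4,198.14
2 | $4,198.14 | $147.89 | $869.21 | $3,476.82
3 | $3,476.82 | $147.89 | $724.94 | $2,899.77
4 | $2,899.77 | $147.89 | $609.53 | $2,438.13
5 | $2,438.13 | $147.89 | $592.00 | $1,994.02
6 | $1,994.02 | $147.89 | $592.00 | $1,549.91
7 | $1,549.91 | $147.89 | $592.00 | $1,105.80
8 | $1,105.80 | $147.89 | $592.00 | $661.69
9 | $661.69 | $147.89 | $592.00 | $217.58
10 | $217.58 | $147.89 | $365.47 | $0.00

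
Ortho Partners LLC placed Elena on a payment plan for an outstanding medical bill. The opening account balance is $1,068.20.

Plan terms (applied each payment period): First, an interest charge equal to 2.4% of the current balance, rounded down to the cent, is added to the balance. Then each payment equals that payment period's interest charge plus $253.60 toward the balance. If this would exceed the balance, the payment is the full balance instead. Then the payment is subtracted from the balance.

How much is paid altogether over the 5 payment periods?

$1,135.50

Payment period 1: opening $1,068.20; interest $25.63 → $1,093.83; payment $279.23; balance $814.60
Payment period 2: opening $814.60; interest $19.55 → $834.15; payment $273.15; balance $561.00
Payment period 3: opening $561.00; interest $13.46 → $574.46; payment $267.06; balance $307.40
Payment period 4: opening $307.40; interest $7.37 → $314.77; payment $260.97; balance $53.80
Payment period 5: opening $53.80; interest $1.29 → $55.09; payment $55.09; balance $0.00
Total paid: $1,135.50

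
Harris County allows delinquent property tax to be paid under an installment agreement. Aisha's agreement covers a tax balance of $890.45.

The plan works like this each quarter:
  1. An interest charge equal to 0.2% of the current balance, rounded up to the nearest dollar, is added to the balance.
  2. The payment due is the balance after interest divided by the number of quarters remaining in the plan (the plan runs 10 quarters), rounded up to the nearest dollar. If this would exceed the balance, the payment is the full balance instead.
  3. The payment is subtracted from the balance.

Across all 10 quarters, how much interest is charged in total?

Quarter 1: $890.45 +$2.00 interest = $892.45; pay $90.00 → $802.45
Quarter 2: $802.45 +$2.00 interest = $804.45; pay $90.00 → $714.45
Quarter 3: $714.45 +$2.00 interest = $716.45; pay $90.00 → $626.45
Quarter 4: $626.45 +$2.00 interest = $628.45; pay $90.00 → $538.45
Quarter 5: $538.45 +$2.00 interest = $540.45; pay $91.00 → $449.45
Quarter 6: $449.45 +$1.00 interest = $450.45; pay $91.00 → $359.45
Quarter 7: $359.45 +$1.00 interest = $360.45; pay $91.00 → $269.45
Quarter 8: $269.45 +$1.00 interest = $270.45; pay $91.00 → $179.45
Quarter 9: $179.45 +$1.00 interest = $180.45; pay $91.00 → $89.45
Quarter 10: $89.45 +$1.00 interest = $90.45; pay $90.45 → $0.00
Total interest: $2.00 + $2.00 + $2.00 + $2.00 + $2.00 + $1.00 + $1.00 + $1.00 + $1.00 + $1.00 = $15.00

$15.00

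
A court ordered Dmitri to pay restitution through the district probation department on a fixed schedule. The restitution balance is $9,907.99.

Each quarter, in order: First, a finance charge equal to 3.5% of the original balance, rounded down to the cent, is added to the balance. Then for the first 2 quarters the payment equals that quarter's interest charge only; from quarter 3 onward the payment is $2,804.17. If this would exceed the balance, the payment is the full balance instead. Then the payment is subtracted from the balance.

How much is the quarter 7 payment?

$425.16

Quarter 1: $9,907.99 +$346.77 interest = $10,254.76; pay $346.77 → $9,907.99
Quarter 2: $9,907.99 +$346.77 interest = $10,254.76; pay $346.77 → $9,907.99
Quarter 3: $9,907.99 +$346.77 interest = $10,254.76; pay $2,804.17 → $7,450.59
Quarter 4: $7,450.59 +$346.77 interest = $7,797.36; pay $2,804.17 → $4,993.19
Quarter 5: $4,993.19 +$346.77 interest = $5,339.96; pay $2,804.17 → $2,535.79
Quarter 6: $2,535.79 +$346.77 interest = $2,882.56; pay $2,804.17 → $78.39
Quarter 7: $78.39 +$346.77 interest = $425.16; pay $425.16 → $0.00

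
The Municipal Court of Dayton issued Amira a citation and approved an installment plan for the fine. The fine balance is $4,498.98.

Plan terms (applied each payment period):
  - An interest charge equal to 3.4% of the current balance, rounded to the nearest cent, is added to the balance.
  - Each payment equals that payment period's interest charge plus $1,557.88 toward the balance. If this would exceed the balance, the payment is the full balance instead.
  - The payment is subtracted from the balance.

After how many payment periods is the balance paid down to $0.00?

# | Opening | Interest | Payment | End bal
1 | $4,498.98 | $152.97 | $1,710.85 | $2,941.10
2 | $2,941.10 | $100.00 | $1,657.88 | $1,383.22
3 | $1,383.22 | $47.03 | $1,430.25 | $0.00
Balance reaches $0.00 in payment period 3.

3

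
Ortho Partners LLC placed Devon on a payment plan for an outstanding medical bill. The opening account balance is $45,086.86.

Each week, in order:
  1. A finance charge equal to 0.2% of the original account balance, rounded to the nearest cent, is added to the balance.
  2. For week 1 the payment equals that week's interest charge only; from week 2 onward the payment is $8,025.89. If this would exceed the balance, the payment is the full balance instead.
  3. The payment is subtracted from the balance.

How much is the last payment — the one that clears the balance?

Week 1: $45,086.86 +$90.17 interest = $45,177.03; pay $90.17 → $45,086.86
Week 2: $45,086.86 +$90.17 interest = $45,177.03; pay $8,025.89 → $37,151.14
Week 3: $37,151.14 +$90.17 interest = $37,241.31; pay $8,025.89 → $29,215.42
Week 4: $29,215.42 +$90.17 interest = $29,305.59; pay $8,025.89 → $21,279.70
Week 5: $21,279.70 +$90.17 interest = $21,369.87; pay $8,025.89 → $13,343.98
Week 6: $13,343.98 +$90.17 interest = $13,434.15; pay $8,025.89 → $5,408.26
Week 7: $5,408.26 +$90.17 interest = $5,498.43; pay $5,498.43 → $0.00

$5,498.43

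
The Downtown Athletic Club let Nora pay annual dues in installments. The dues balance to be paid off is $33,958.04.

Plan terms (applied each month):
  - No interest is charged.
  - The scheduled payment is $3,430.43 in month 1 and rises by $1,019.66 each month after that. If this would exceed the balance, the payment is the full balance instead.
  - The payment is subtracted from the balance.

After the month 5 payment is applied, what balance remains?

$6,609.29

# | Opening | Payment | End bal
1 | $33,958.04 | $3,430.43 | $30,527.61
2 | $30,527.61 | $4,450.09 | $26,077.52
3 | $26,077.52 | $5,469.75 | $20,607.77
4 | $20,607.77 | $6,489.41 | $14,118.36
5 | $14,118.36 | $7,509.07 | $6,609.29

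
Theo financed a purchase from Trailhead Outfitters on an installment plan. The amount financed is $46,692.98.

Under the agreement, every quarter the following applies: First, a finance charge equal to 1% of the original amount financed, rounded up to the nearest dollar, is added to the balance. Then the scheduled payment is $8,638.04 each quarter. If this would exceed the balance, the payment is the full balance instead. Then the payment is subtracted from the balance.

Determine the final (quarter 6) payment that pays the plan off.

Quarter 1: $46,692.98 +$467.00 interest = $47,159.98; pay $8,638.04 → $38,521.94
Quarter 2: $38,521.94 +$467.00 interest = $38,988.94; pay $8,638.04 → $30,350.90
Quarter 3: $30,350.90 +$467.00 interest = $30,817.90; pay $8,638.04 → $22,179.86
Quarter 4: $22,179.86 +$467.00 interest = $22,646.86; pay $8,638.04 → $14,008.82
Quarter 5: $14,008.82 +$467.00 interest = $14,475.82; pay $8,638.04 → $5,837.78
Quarter 6: $5,837.78 +$467.00 interest = $6,304.78; pay $6,304.78 → $0.00

$6,304.78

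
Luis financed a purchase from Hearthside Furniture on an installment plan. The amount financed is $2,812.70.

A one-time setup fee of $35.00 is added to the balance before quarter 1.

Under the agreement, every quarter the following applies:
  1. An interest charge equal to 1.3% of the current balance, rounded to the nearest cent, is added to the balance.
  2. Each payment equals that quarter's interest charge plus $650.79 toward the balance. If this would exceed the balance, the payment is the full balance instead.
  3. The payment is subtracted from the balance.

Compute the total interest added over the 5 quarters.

$100.50

# | Opening | Interest | Payment | End bal
1 | $2,847.70 | $37.02 | $687.81 | $2,196.91
2 | $2,196.91 | $28.56 | $679.35 | $1,546.12
3 | $1,546.12 | $20.10 | $670.89 | $895.33
4 | $895.33 | $11.64 | $662.43 | $244.54
5 | $244.54 | $3.18 | $247.72 | $0.00
Total interest: $37.02 + $28.56 + $20.10 + $11.64 + $3.18 = $100.50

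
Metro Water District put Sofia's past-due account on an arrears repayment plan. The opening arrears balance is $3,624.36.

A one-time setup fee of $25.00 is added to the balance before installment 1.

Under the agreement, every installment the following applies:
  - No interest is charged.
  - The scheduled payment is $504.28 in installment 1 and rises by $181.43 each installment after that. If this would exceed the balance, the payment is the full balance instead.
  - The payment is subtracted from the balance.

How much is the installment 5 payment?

$543.66

# | Opening | Payment | End bal
1 | $3,649.36 | $504.28 | $3,145.08
2 | $3,145.08 | $685.71 | $2,459.37
3 | $2,459.37 | $867.14 | $1,592.23
4 | $1,592.23 | $1,048.57 | $543.66
5 | $543.66 | $543.66 | $0.00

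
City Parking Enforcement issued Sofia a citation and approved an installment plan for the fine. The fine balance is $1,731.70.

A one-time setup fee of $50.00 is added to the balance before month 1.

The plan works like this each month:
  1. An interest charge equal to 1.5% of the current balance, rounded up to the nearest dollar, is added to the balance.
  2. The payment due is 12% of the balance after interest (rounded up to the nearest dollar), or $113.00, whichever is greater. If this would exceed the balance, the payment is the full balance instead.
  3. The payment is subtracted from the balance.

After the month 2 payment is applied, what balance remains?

$1,420.70

# | Opening | Interest | Payment | End bal
1 | $1,781.70 | $27.00 | $218.00 | $1,590.70
2 | $1,590.70 | $24.00 | $194.00 | $1,420.70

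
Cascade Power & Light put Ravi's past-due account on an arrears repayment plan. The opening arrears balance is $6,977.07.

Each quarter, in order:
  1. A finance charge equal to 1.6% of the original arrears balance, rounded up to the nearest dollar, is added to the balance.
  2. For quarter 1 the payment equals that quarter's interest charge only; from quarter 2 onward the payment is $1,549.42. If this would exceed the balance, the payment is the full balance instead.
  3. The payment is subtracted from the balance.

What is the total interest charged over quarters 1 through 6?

$672.00

Quarter 1: $6,977.07 +$112.00 interest = $7,089.07; pay $112.00 → $6,977.07
Quarter 2: $6,977.07 +$112.00 interest = $7,089.07; pay $1,549.42 → $5,539.65
Quarter 3: $5,539.65 +$112.00 interest = $5,651.65; pay $1,549.42 → $4,102.23
Quarter 4: $4,102.23 +$112.00 interest = $4,214.23; pay $1,549.42 → $2,664.81
Quarter 5: $2,664.81 +$112.00 interest = $2,776.81; pay $1,549.42 → $1,227.39
Quarter 6: $1,227.39 +$112.00 interest = $1,339.39; pay $1,339.39 → $0.00
Total interest: $112.00 + $112.00 + $112.00 + $112.00 + $112.00 + $112.00 = $672.00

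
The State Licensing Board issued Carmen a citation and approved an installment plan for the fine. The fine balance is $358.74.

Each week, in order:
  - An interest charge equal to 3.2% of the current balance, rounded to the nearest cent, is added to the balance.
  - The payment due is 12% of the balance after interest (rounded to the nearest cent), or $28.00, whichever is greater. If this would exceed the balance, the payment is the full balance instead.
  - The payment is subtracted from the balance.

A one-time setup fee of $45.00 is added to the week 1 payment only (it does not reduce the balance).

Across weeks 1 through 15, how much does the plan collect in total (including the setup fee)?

$489.60

Week 1: opening $358.74; interest $11.48 → $370.22; payment $44.43 (+ $45.00 fee); balance $325.79
Week 2: opening $325.79; interest $10.43 → $336.22; payment $40.35; balance $295.87
Week 3: opening $295.87; interest $9.47 → $305.34; payment $36.64; balance $268.70
Week 4: opening $268.70; interest $8.60 → $277.30; payment $33.28; balance $244.02
Week 5: opening $244.02; interest $7.81 → $251.83; payment $30.22; balance $221.61
Week 6: opening $221.61; interest $7.09 → $228.70; payment $28.00; balance $200.70
Week 7: opening $200.70; interest $6.42 → $207.12; payment $28.00; balance $179.12
Week 8: opening $179.12; interest $5.73 → $184.85; payment $28.00; balance $156.85
Week 9: opening $156.85; interest $5.02 → $161.87; payment $28.00; balance $133.87
Week 10: opening $133.87; interest $4.28 → $138.15; payment $28.00; balance $110.15
Week 11: opening $110.15; interest $3.52 → $113.67; payment $28.00; balance $85.67
Week 12: opening $85.67; interest $2.74 → $88.41; payment $28.00; balance $60.41
Week 13: opening $60.41; interest $1.93 → $62.34; payment $28.00; balance $34.34
Week 14: opening $34.34; interest $1.10 → $35.44; payment $28.00; balance $7.44
Week 15: opening $7.44; interest $0.24 → $7.68; payment $7.68; balance $0.00
Total paid: $489.60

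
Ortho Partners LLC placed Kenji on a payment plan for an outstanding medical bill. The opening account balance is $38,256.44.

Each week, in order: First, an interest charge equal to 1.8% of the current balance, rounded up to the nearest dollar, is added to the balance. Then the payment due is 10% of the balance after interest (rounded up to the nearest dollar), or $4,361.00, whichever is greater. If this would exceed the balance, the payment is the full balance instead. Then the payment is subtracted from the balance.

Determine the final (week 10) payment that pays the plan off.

Week 1: opening $38,256.44; interest $689.00 → $38,945.44; payment $4,361.00; balance $34,584.44
Week 2: opening $34,584.44; interest $623.00 → $35,207.44; payment $4,361.00; balance $30,846.44
Week 3: opening $30,846.44; interest $556.00 → $31,402.44; payment $4,361.00; balance $27,041.44
Week 4: opening $27,041.44; interest $487.00 → $27,528.44; payment $4,361.00; balance $23,167.44
Week 5: opening $23,167.44; interest $418.00 → $23,585.44; payment $4,361.00; balance $19,224.44
Week 6: opening $19,224.44; interest $347.00 → $19,571.44; payment $4,361.00; balance $15,210.44
Week 7: opening $15,210.44; interest $274.00 → $15,484.44; payment $4,361.00; balance $11,123.44
Week 8: opening $11,123.44; interest $201.00 → $11,324.44; payment $4,361.00; balance $6,963.44
Week 9: opening $6,963.44; interest $126.00 → $7,089.44; payment $4,361.00; balance $2,728.44
Week 10: opening $2,728.44; interest $50.00 → $2,778.44; payment $2,778.44; balance $0.00

$2,778.44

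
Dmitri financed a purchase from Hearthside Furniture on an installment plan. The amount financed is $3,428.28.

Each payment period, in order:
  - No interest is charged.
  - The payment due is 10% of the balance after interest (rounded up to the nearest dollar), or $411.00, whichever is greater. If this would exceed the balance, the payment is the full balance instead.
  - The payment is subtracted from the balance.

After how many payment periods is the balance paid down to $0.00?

# | Opening | Payment | End bal
1 | $3,428.28 | $411.00 | $3,017.28
2 | $3,017.28 | $411.00 | $2,606.28
3 | $2,606.28 | $411.00 | $2,195.28
4 | $2,195.28 | $411.00 | $1,784.28
5 | $1,784.28 | $411.00 | $1,373.28
6 | $1,373.28 | $411.00 | $962.28
7 | $962.28 | $411.00 | $551.28
8 | $551.28 | $411.00 | $140.28
9 | $140.28 | $140.28 | $0.00
Balance reaches $0.00 in payment period 9.

9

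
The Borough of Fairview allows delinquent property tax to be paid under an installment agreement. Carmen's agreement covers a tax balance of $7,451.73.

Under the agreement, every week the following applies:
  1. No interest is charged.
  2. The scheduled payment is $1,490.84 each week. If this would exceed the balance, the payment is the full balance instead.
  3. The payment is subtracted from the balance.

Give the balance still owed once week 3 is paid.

$2,979.21

Week 1: opening $7,451.73; payment $1,490.84; balance $5,960.89
Week 2: opening $5,960.89; payment $1,490.84; balance $4,470.05
Week 3: opening $4,470.05; payment $1,490.84; balance $2,979.21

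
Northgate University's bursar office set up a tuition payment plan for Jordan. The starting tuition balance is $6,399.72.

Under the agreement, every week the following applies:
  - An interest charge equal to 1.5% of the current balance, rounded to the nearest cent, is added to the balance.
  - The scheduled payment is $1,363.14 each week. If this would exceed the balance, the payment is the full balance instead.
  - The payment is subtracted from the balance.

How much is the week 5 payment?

Week 1: $6,399.72 +$96.00 interest = $6,495.72; pay $1,363.14 → $5,132.58
Week 2: $5,132.58 +$76.99 interest = $5,209.57; pay $1,363.14 → $3,846.43
Week 3: $3,846.43 +$57.70 interest = $3,904.13; pay $1,363.14 → $2,540.99
Week 4: $2,540.99 +$38.11 interest = $2,579.10; pay $1,363.14 → $1,215.96
Week 5: $1,215.96 +$18.24 interest = $1,234.20; pay $1,234.20 → $0.00

$1,234.20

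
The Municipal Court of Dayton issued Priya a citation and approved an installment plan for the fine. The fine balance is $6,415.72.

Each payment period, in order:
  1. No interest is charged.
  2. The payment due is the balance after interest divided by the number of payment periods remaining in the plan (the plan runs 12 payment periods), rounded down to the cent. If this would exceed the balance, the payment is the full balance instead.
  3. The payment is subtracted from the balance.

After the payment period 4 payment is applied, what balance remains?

# | Opening | Payment | End bal
1 | $6,415.72 | $534.64 | $5,881.08
2 | $5,881.08 | $534.64 | $5,346.44
3 | $5,346.44 | $534.64 | $4,811.80
4 | $4,811.80 | $534.64 | $4,277.16

$4,277.16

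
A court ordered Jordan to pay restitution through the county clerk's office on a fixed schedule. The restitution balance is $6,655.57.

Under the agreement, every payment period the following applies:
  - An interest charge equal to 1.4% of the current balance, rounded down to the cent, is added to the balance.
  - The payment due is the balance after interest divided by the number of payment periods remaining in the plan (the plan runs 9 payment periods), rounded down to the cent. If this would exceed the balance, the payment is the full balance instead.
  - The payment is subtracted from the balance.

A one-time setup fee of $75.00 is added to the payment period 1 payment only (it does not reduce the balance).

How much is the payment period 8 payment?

$826.50

Payment period 1: opening $6,655.57; interest $93.17 → $6,748.74; payment $749.86 (+ $75.00 fee); balance $5,998.88
Payment period 2: opening $5,998.88; interest $83.98 → $6,082.86; payment $760.35; balance $5,322.51
Payment period 3: opening $5,322.51; interest $74.51 → $5,397.02; payment $771.00; balance $4,626.02
Payment period 4: opening $4,626.02; interest $64.76 → $4,690.78; payment $781.79; balance $3,908.99
Payment period 5: opening $3,908.99; interest $54.72 → $3,963.71; payment $792.74; balance $3,170.97
Payment period 6: opening $3,170.97; interest $44.39 → $3,215.36; payment $803.84; balance $2,411.52
Payment period 7: opening $2,411.52; interest $33.76 → $2,445.28; payment $815.09; balance $1,630.19
Payment period 8: opening $1,630.19; interest $22.82 → $1,653.01; payment $826.50; balance $826.51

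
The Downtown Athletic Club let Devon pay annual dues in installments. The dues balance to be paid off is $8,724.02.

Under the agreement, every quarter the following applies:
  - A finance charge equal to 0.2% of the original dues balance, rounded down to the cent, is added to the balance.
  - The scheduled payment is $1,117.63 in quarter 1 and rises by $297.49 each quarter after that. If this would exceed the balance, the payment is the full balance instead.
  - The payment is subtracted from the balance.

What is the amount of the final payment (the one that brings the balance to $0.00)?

$265.61

Quarter 1: opening $8,724.02; interest $17.44 → $8,741.46; payment $1,117.63; balance $7,623.83
Quarter 2: opening $7,623.83; interest $17.44 → $7,641.27; payment $1,415.12; balance $6,226.15
Quarter 3: opening $6,226.15; interest $17.44 → $6,243.59; payment $1,712.61; balance $4,530.98
Quarter 4: opening $4,530.98; interest $17.44 → $4,548.42; payment $2,010.10; balance $2,538.32
Quarter 5: opening $2,538.32; interest $17.44 → $2,555.76; payment $2,307.59; balance $248.17
Quarter 6: opening $248.17; interest $17.44 → $265.61; payment $265.61; balance $0.00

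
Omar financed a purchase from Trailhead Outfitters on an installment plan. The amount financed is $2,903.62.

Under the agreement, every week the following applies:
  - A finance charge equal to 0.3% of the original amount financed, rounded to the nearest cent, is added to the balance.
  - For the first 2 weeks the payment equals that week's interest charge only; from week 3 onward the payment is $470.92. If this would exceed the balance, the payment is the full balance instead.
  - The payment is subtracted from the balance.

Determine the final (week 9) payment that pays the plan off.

Week 1: opening $2,903.62; interest $8.71 → $2,912.33; payment $8.71; balance $2,903.62
Week 2: opening $2,903.62; interest $8.71 → $2,912.33; payment $8.71; balance $2,903.62
Week 3: opening $2,903.62; interest $8.71 → $2,912.33; payment $470.92; balance $2,441.41
Week 4: opening $2,441.41; interest $8.71 → $2,450.12; payment $470.92; balance $1,979.20
Week 5: opening $1,979.20; interest $8.71 → $1,987.91; payment $470.92; balance $1,516.99
Week 6: opening $1,516.99; interest $8.71 → $1,525.70; payment $470.92; balance $1,054.78
Week 7: opening $1,054.78; interest $8.71 → $1,063.49; payment $470.92; balance $592.57
Week 8: opening $592.57; interest $8.71 → $601.28; payment $470.92; balance $130.36
Week 9: opening $130.36; interest $8.71 → $139.07; payment $139.07; balance $0.00

$139.07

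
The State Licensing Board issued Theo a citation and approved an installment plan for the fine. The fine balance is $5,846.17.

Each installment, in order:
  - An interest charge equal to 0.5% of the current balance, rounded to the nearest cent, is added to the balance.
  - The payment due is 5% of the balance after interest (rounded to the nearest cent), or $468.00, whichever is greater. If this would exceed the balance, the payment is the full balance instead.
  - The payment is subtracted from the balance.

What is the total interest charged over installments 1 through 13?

$205.71

Installment 1: $5,846.17 +$29.23 interest = $5,875.40; pay $468.00 → $5,407.40
Installment 2: $5,407.40 +$27.04 interest = $5,434.44; pay $468.00 → $4,966.44
Installment 3: $4,966.44 +$24.83 interest = $4,991.27; pay $468.00 → $4,523.27
Installment 4: $4,523.27 +$22.62 interest = $4,545.89; pay $468.00 → $4,077.89
Installment 5: $4,077.89 +$20.39 interest = $4,098.28; pay $468.00 → $3,630.28
Installment 6: $3,630.28 +$18.15 interest = $3,648.43; pay $468.00 → $3,180.43
Installment 7: $3,180.43 +$15.90 interest = $3,196.33; pay $468.00 → $2,728.33
Installment 8: $2,728.33 +$13.64 interest = $2,741.97; pay $468.00 → $2,273.97
Installment 9: $2,273.97 +$11.37 interest = $2,285.34; pay $468.00 → $1,817.34
Installment 10: $1,817.34 +$9.09 interest = $1,826.43; pay $468.00 → $1,358.43
Installment 11: $1,358.43 +$6.79 interest = $1,365.22; pay $468.00 → $897.22
Installment 12: $897.22 +$4.49 interest = $901.71; pay $468.00 → $433.71
Installment 13: $433.71 +$2.17 interest = $435.88; pay $435.88 → $0.00
Total interest: $29.23 + $27.04 + $24.83 + $22.62 + $20.39 + $18.15 + $15.90 + $13.64 + $11.37 + $9.09 + $6.79 + $4.49 + $2.17 = $205.71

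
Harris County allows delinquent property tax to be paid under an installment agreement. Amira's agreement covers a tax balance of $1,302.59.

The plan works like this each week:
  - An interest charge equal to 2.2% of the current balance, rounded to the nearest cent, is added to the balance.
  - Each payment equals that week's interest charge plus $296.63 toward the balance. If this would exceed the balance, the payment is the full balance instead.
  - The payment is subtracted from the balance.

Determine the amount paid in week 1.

Week 1: $1,302.59 +$28.66 interest = $1,331.25; pay $325.29 → $1,005.96

$325.29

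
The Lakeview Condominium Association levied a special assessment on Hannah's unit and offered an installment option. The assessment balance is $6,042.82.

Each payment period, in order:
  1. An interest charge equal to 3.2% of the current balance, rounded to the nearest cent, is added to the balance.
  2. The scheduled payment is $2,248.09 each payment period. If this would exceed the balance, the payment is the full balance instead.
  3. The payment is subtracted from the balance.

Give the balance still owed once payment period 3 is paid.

Payment period 1: opening $6,042.82; interest $193.37 → $6,236.19; payment $2,248.09; balance $3,988.10
Payment period 2: opening $3,988.10; interest $127.62 → $4,115.72; payment $2,248.09; balance $1,867.63
Payment period 3: opening $1,867.63; interest $59.76 → $1,927.39; payment $1,927.39; balance $0.00

$0.00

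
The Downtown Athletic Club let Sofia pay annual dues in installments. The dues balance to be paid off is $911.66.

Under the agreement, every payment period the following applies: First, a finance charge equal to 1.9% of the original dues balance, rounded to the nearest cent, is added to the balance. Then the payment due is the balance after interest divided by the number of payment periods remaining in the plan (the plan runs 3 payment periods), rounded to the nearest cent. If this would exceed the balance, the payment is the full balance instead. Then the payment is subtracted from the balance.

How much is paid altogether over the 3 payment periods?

# | Opening | Interest | Payment | End bal
1 | $911.66 | $17.32 | $309.66 | $619.32
2 | $619.32 | $17.32 | $318.32 | $318.32
3 | $318.32 | $17.32 | $335.64 | $0.00
Total paid: $963.62

$963.62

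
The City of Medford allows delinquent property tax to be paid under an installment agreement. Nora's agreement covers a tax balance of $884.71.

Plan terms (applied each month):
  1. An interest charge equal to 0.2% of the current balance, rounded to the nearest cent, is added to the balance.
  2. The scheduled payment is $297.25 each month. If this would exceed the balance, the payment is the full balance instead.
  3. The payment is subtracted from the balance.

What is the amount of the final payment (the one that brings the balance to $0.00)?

$293.75

# | Opening | Interest | Payment | End bal
1 | $884.71 | $1.77 | $297.25 | $589.23
2 | $589.23 | $1.18 | $297.25 | $293.16
3 | $293.16 | $0.59 | $293.75 | $0.00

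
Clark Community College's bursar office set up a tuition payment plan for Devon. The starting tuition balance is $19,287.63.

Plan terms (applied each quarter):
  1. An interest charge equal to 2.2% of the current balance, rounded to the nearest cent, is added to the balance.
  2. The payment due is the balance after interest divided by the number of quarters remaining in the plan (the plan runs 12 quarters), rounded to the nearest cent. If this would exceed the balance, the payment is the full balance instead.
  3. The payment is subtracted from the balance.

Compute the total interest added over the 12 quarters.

$2,993.36

Quarter 1: opening $19,287.63; interest $424.33 → $19,711.96; payment $1,642.66; balance $18,069.30
Quarter 2: opening $18,069.30; interest $397.52 → $18,466.82; payment $1,678.80; balance $16,788.02
Quarter 3: opening $16,788.02; interest $369.34 → $17,157.36; payment $1,715.74; balance $15,441.62
Quarter 4: opening $15,441.62; interest $339.72 → $15,781.34; payment $1,753.48; balance $14,027.86
Quarter 5: opening $14,027.86; interest $308.61 → $14,336.47; payment $1,792.06; balance $12,544.41
Quarter 6: opening $12,544.41; interest $275.98 → $12,820.39; payment $1,831.48; balance $10,988.91
Quarter 7: opening $10,988.91; interest $241.76 → $11,230.67; payment $1,871.78; balance $9,358.89
Quarter 8: opening $9,358.89; interest $205.90 → $9,564.79; payment $1,912.96; balance $7,651.83
Quarter 9: opening $7,651.83; interest $168.34 → $7,820.17; payment $1,955.04; balance $5,865.13
Quarter 10: opening $5,865.13; interest $129.03 → $5,994.16; payment $1,998.05; balance $3,996.11
Quarter 11: opening $3,996.11; interest $87.91 → $4,084.02; payment $2,042.01; balance $2,042.01
Quarter 12: opening $2,042.01; interest $44.92 → $2,086.93; payment $2,086.93; balance $0.00
Total interest: $424.33 + $397.52 + $369.34 + $339.72 + $308.61 + $275.98 + $241.76 + $205.90 + $168.34 + $129.03 + $87.91 + $44.92 = $2,993.36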